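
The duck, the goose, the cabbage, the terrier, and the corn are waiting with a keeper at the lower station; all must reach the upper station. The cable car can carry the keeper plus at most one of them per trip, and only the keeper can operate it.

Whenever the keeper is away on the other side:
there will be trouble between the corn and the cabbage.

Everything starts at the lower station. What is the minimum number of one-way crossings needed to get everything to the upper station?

9

Counting alone: the keeper can take at most 1 across per trip to the upper station, so moving all 5 needs at least 5 loaded trips out, with a return between consecutive ones — at least 9 crossings.
The plan below uses exactly 9 crossings, so it is optimal:
1. Keeper goes to the upper station with the cabbage.  [the lower station: the corn, the duck, the goose, the terrier | the upper station: the cabbage]
2. Keeper goes back to the lower station alone.  [the lower station: the corn, the duck, the goose, the terrier | the upper station: the cabbage]
3. Keeper goes to the upper station with the duck.  [the lower station: the corn, the goose, the terrier | the upper station: the cabbage, the duck]
4. Keeper goes back to the lower station alone.  [the lower station: the corn, the goose, the terrier | the upper station: the cabbage, the duck]
5. Keeper goes to the upper station with the goose.  [the lower station: the corn, the terrier | the upper station: the cabbage, the duck, the goose]
6. Keeper goes back to the lower station alone.  [the lower station: the corn, the terrier | the upper station: the cabbage, the duck, the goose]
7. Keeper goes to the upper station with the terrier.  [the lower station: the corn | the upper station: the cabbage, the duck, the goose, the terrier]
8. Keeper goes back to the lower station alone.  [the lower station: the corn | the upper station: the cabbage, the duck, the goose, the terrier]
9. Keeper goes to the upper station with the corn.  [the lower station: — | the upper station: the cabbage, the corn, the duck, the goose, the terrier]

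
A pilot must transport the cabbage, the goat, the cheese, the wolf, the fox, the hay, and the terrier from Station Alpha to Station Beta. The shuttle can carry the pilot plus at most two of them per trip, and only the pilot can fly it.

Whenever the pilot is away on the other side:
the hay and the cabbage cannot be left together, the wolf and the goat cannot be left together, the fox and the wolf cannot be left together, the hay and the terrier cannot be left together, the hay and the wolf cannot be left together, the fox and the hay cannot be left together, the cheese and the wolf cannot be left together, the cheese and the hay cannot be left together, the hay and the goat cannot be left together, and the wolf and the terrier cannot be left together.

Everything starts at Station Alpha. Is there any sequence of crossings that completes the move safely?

Following every safe sequence of crossings from the start, the most of the 7 that can be at Station Beta as the shuttle arrives there on crossings 1, 3, 5 is 2, 3, 4 respectively; the best ever achieved is 4 of 7.
From crossing 7 on, no configuration arises that was not already reachable earlier: only 23 distinct safe configurations (who is on which side, and where the shuttle is) can ever be reached, none of them has everyone across, and every continuation just revisits them. So no valid plan exists.

No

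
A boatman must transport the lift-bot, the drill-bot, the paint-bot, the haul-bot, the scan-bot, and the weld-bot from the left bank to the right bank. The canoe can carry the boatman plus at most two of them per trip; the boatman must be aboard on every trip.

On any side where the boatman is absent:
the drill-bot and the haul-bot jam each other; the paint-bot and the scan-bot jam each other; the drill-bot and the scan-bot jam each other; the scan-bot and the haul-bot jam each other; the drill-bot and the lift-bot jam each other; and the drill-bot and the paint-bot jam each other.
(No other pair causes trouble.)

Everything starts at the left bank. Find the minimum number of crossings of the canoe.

9

Counting alone: the boatman can take at most 2 across per trip to the right bank, so moving all 6 needs at least 3 loaded trips out, with a return between consecutive ones — at least 5 crossings.
The safety rule pushes this higher. Following every safe sequence of crossings, the most of the 6 that can be at the right bank as the canoe arrives there on crossings 5, 7 is 4, 5 respectively — never all 6.
So no plan with fewer than 9 crossings exists, and this one achieves 9:
1. Boatman goes to the right bank with the drill-bot and the scan-bot.  [the left bank: the haul-bot, the lift-bot, the paint-bot, the weld-bot | the right bank: the drill-bot, the scan-bot]
2. Boatman goes back to the left bank with the drill-bot.  [the left bank: the drill-bot, the haul-bot, the lift-bot, the paint-bot, the weld-bot | the right bank: the scan-bot]
3. Boatman goes to the right bank with the drill-bot and the lift-bot.  [the left bank: the haul-bot, the paint-bot, the weld-bot | the right bank: the drill-bot, the lift-bot, the scan-bot]
4. Boatman goes back to the left bank with the drill-bot.  [the left bank: the drill-bot, the haul-bot, the paint-bot, the weld-bot | the right bank: the lift-bot, the scan-bot]
5. Boatman goes to the right bank with the drill-bot and the weld-bot.  [the left bank: the haul-bot, the paint-bot | the right bank: the drill-bot, the lift-bot, the scan-bot, the weld-bot]
6. Boatman goes back to the left bank with the drill-bot.  [the left bank: the drill-bot, the haul-bot, the paint-bot | the right bank: the lift-bot, the scan-bot, the weld-bot]
7. Boatman goes to the right bank with the haul-bot and the paint-bot.  [the left bank: the drill-bot | the right bank: the haul-bot, the lift-bot, the paint-bot, the scan-bot, the weld-bot]
8. Boatman goes back to the left bank with the scan-bot.  [the left bank: the drill-bot, the scan-bot | the right bank: the haul-bot, the lift-bot, the paint-bot, the weld-bot]
9. Boatman goes to the right bank with the drill-bot and the scan-bot.  [the left bank: — | the right bank: the drill-bot, the haul-bot, the lift-bot, the paint-bot, the scan-bot, the weld-bot]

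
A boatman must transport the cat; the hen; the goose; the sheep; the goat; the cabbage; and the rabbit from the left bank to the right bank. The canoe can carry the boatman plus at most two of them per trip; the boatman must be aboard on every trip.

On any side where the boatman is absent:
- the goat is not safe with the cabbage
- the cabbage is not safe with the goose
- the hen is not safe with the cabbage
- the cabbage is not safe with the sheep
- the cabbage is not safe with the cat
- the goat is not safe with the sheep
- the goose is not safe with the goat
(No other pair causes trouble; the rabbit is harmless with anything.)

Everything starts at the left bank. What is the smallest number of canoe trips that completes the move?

Counting alone: the boatman can take at most 2 across per trip to the right bank, so moving all 7 needs at least 4 loaded trips out, with a return between consecutive ones — at least 7 crossings.
The safety rule pushes this higher. Following every safe sequence of crossings, the most of the 7 that can be at the right bank as the canoe arrives there on crossings 7, 9 is 5, 6 respectively — never all 7.
So no plan with fewer than 11 crossings exists, and this one achieves 11:
1. Boatman goes to the right bank with the cabbage and the goat.  [the left bank: the cat, the goose, the hen, the rabbit, the sheep | the right bank: the cabbage, the goat]
2. Boatman goes back to the left bank with the goat.  [the left bank: the cat, the goat, the goose, the hen, the rabbit, the sheep | the right bank: the cabbage]
3. Boatman goes to the right bank with the cat and the goat.  [the left bank: the goose, the hen, the rabbit, the sheep | the right bank: the cabbage, the cat, the goat]
4. Boatman goes back to the left bank with the cabbage.  [the left bank: the cabbage, the goose, the hen, the rabbit, the sheep | the right bank: the cat, the goat]
5. Boatman goes to the right bank with the cabbage and the hen.  [the left bank: the goose, the rabbit, the sheep | the right bank: the cabbage, the cat, the goat, the hen]
6. Boatman goes back to the left bank with the cabbage.  [the left bank: the cabbage, the goose, the rabbit, the sheep | the right bank: the cat, the goat, the hen]
7. Boatman goes to the right bank with the goose and the sheep.  [the left bank: the cabbage, the rabbit | the right bank: the cat, the goat, the goose, the hen, the sheep]
8. Boatman goes back to the left bank with the goat.  [the left bank: the cabbage, the goat, the rabbit | the right bank: the cat, the goose, the hen, the sheep]
9. Boatman goes to the right bank with the goat and the rabbit.  [the left bank: the cabbage | the right bank: the cat, the goat, the goose, the hen, the rabbit, the sheep]
10. Boatman goes back to the left bank with the goat.  [the left bank: the cabbage, the goat | the right bank: the cat, the goose, the hen, the rabbit, the sheep]
11. Boatman goes to the right bank with the cabbage and the goat.  [the left bank: — | the right bank: the cabbage, the cat, the goat, the goose, the hen, the rabbit, the sheep]

11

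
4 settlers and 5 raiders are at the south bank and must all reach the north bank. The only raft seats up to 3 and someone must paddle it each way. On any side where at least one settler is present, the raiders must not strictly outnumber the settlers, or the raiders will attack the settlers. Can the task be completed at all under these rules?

No

The raiders already outnumber the settlers at the south bank before anyone moves, so the starting position itself is disallowed.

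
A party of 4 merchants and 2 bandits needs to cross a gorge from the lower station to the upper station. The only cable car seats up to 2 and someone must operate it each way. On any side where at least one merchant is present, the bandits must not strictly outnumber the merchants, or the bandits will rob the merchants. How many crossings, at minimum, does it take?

9

Counting alone: each trip to the upper station takes at most 2 across and each return brings at least 1 back, so after t trips out (and t−1 returns) at most 2t − (t−1) of the 6 are across; that first reaches 6 at t = 5, so at least 9 crossings are needed.
The plan below uses exactly 9 crossings, so it is optimal:
1. 2 bandits → the upper station.  (the lower station: 4M 0B; the upper station: 0M 2B)
2. 1 bandit ← the lower station.  (the lower station: 4M 1B; the upper station: 0M 1B)
3. 2 merchants → the upper station.  (the lower station: 2M 1B; the upper station: 2M 1B)
4. 1 bandit ← the lower station.  (the lower station: 2M 2B; the upper station: 2M 0B)
5. 2 bandits → the upper station.  (the lower station: 2M 0B; the upper station: 2M 2B)
6. 1 bandit ← the lower station.  (the lower station: 2M 1B; the upper station: 2M 1B)
7. 1 merchant and 1 bandit → the upper station.  (the lower station: 1M 0B; the upper station: 3M 2B)
8. 1 bandit ← the lower station.  (the lower station: 1M 1B; the upper station: 3M 1B)
9. 1 merchant and 1 bandit → the upper station.  (the lower station: 0M 0B; the upper station: 4M 2B)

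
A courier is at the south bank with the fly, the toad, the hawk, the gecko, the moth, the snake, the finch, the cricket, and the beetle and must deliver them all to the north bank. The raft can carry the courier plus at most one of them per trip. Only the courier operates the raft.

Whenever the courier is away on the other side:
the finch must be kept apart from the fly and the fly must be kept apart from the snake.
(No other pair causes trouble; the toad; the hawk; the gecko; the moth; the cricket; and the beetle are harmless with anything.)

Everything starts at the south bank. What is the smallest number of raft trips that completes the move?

Counting alone: the courier can take at most 1 across per trip to the north bank, so moving all 9 needs at least 9 loaded trips out, with a return between consecutive ones — at least 17 crossings.
The safety rule pushes this higher. Following every safe sequence of crossings, the most of the 9 that can be at the north bank as the raft arrives there on crossing 17 is 8 — never all 9.
So no plan with fewer than 19 crossings exists, and this one achieves 19:
1. Courier goes to the north bank with the fly.  [the south bank: the beetle, the cricket, the finch, the gecko, the hawk, the moth, the snake, the toad | the north bank: the fly]
2. Courier goes back to the south bank alone.  [the south bank: the beetle, the cricket, the finch, the gecko, the hawk, the moth, the snake, the toad | the north bank: the fly]
3. Courier goes to the north bank with the toad.  [the south bank: the beetle, the cricket, the finch, the gecko, the hawk, the moth, the snake | the north bank: the fly, the toad]
4. Courier goes back to the south bank alone.  [the south bank: the beetle, the cricket, the finch, the gecko, the hawk, the moth, the snake | the north bank: the fly, the toad]
5. Courier goes to the north bank with the hawk.  [the south bank: the beetle, the cricket, the finch, the gecko, the moth, the snake | the north bank: the fly, the hawk, the toad]
6. Courier goes back to the south bank alone.  [the south bank: the beetle, the cricket, the finch, the gecko, the moth, the snake | the north bank: the fly, the hawk, the toad]
7. Courier goes to the north bank with the gecko.  [the south bank: the beetle, the cricket, the finch, the moth, the snake | the north bank: the fly, the gecko, the hawk, the toad]
8. Courier goes back to the south bank alone.  [the south bank: the beetle, the cricket, the finch, the moth, the snake | the north bank: the fly, the gecko, the hawk, the toad]
9. Courier goes to the north bank with the moth.  [the south bank: the beetle, the cricket, the finch, the snake | the north bank: the fly, the gecko, the hawk, the moth, the toad]
10. Courier goes back to the south bank alone.  [the south bank: the beetle, the cricket, the finch, the snake | the north bank: the fly, the gecko, the hawk, the moth, the toad]
11. Courier goes to the north bank with the snake.  [the south bank: the beetle, the cricket, the finch | the north bank: the fly, the gecko, the hawk, the moth, the snake, the toad]
12. Courier goes back to the south bank with the fly.  [the south bank: the beetle, the cricket, the finch, the fly | the north bank: the gecko, the hawk, the moth, the snake, the toad]
13. Courier goes to the north bank with the finch.  [the south bank: the beetle, the cricket, the fly | the north bank: the finch, the gecko, the hawk, the moth, the snake, the toad]
14. Courier goes back to the south bank alone.  [the south bank: the beetle, the cricket, the fly | the north bank: the finch, the gecko, the hawk, the moth, the snake, the toad]
15. Courier goes to the north bank with the cricket.  [the south bank: the beetle, the fly | the north bank: the cricket, the finch, the gecko, the hawk, the moth, the snake, the toad]
16. Courier goes back to the south bank alone.  [the south bank: the beetle, the fly | the north bank: the cricket, the finch, the gecko, the hawk, the moth, the snake, the toad]
17. Courier goes to the north bank with the beetle.  [the south bank: the fly | the north bank: the beetle, the cricket, the finch, the gecko, the hawk, the moth, the snake, the toad]
18. Courier goes back to the south bank alone.  [the south bank: the fly | the north bank: the beetle, the cricket, the finch, the gecko, the hawk, the moth, the snake, the toad]
19. Courier goes to the north bank with the fly.  [the south bank: — | the north bank: the beetle, the cricket, the finch, the fly, the gecko, the hawk, the moth, the snake, the toad]

19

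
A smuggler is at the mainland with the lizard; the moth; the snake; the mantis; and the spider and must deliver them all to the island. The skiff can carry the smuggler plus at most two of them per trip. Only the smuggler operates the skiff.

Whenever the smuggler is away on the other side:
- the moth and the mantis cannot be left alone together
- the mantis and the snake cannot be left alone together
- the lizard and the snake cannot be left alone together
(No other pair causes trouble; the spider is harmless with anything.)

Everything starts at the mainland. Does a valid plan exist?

1. Smuggler goes to the island with the lizard and the mantis.  [the mainland: the moth, the snake, the spider | the island: the lizard, the mantis]
2. Smuggler goes back to the mainland alone.  [the mainland: the moth, the snake, the spider | the island: the lizard, the mantis]
3. Smuggler goes to the island with the spider.  [the mainland: the moth, the snake | the island: the lizard, the mantis, the spider]
4. Smuggler goes back to the mainland alone.  [the mainland: the moth, the snake | the island: the lizard, the mantis, the spider]
5. Smuggler goes to the island with the moth and the snake.  [the mainland: — | the island: the lizard, the mantis, the moth, the snake, the spider]

Yes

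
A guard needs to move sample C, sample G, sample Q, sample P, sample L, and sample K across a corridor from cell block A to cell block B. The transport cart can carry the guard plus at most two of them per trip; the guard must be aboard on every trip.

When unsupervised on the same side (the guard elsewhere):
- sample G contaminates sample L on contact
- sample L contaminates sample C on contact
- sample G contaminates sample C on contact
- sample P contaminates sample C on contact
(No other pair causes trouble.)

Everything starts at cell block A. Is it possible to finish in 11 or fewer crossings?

Yes

Yes — this plan uses 9 crossings (≤ 11):
1. Guard goes to cell block B with sample C and sample G.
2. Guard goes back to cell block A with sample C.
3. Guard goes to cell block B with sample C and sample Q.
4. Guard goes back to cell block A with sample C.
5. Guard goes to cell block B with sample C and sample P.
6. Guard goes back to cell block A with sample C.
7. Guard goes to cell block B with sample C and sample K.
8. Guard goes back to cell block A with sample C.
9. Guard goes to cell block B with sample C and sample L.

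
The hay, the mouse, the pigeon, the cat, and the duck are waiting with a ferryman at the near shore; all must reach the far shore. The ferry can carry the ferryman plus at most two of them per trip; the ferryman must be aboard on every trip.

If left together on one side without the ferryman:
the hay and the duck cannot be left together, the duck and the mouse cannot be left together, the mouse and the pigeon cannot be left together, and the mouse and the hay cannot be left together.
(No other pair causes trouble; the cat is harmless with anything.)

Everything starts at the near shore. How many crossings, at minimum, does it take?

Counting alone: the ferryman can take at most 2 across per trip to the far shore, so moving all 5 needs at least 3 loaded trips out, with a return between consecutive ones — at least 5 crossings.
The safety rule pushes this higher. Following every safe sequence of crossings, the most of the 5 that can be at the far shore as the ferry arrives there on crossing 5 is 4 — never all 5.
So no plan with fewer than 7 crossings exists, and this one achieves 7:
1. Ferryman goes to the far shore with the hay and the mouse.  [the near shore: the cat, the duck, the pigeon | the far shore: the hay, the mouse]
2. Ferryman goes back to the near shore with the hay.  [the near shore: the cat, the duck, the hay, the pigeon | the far shore: the mouse]
3. Ferryman goes to the far shore with the hay and the pigeon.  [the near shore: the cat, the duck | the far shore: the hay, the mouse, the pigeon]
4. Ferryman goes back to the near shore with the mouse.  [the near shore: the cat, the duck, the mouse | the far shore: the hay, the pigeon]
5. Ferryman goes to the far shore with the cat and the mouse.  [the near shore: the duck | the far shore: the cat, the hay, the mouse, the pigeon]
6. Ferryman goes back to the near shore with the mouse.  [the near shore: the duck, the mouse | the far shore: the cat, the hay, the pigeon]
7. Ferryman goes to the far shore with the duck and the mouse.  [the near shore: — | the far shore: the cat, the duck, the hay, the mouse, the pigeon]

7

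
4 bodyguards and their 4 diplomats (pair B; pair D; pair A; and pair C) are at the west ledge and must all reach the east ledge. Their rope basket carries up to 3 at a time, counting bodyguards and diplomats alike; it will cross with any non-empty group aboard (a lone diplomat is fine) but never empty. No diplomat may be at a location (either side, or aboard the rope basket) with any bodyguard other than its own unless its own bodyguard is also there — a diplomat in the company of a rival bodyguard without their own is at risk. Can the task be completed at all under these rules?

1. bodyguard B and diplomat B cross → the east ledge.
2. bodyguard B crosses ← the west ledge.
3. bodyguard B, bodyguard D, and diplomat D cross → the east ledge.
4. bodyguard B and diplomat B cross ← the west ledge.
5. bodyguard A, bodyguard B, and bodyguard C cross → the east ledge.
6. diplomat D crosses ← the west ledge.
7. diplomat B and diplomat D cross → the east ledge.
8. diplomat B crosses ← the west ledge.
9. diplomat A, diplomat B, and diplomat C cross → the east ledge.

Yes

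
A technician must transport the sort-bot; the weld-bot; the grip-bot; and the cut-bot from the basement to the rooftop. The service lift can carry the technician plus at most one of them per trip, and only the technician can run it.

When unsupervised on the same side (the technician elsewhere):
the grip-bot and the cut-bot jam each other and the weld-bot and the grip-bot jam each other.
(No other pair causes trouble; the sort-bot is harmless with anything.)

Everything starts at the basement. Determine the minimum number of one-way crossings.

9

Counting alone: the technician can take at most 1 across per trip to the rooftop, so moving all 4 needs at least 4 loaded trips out, with a return between consecutive ones — at least 7 crossings.
The safety rule pushes this higher. Following every safe sequence of crossings, the most of the 4 that can be at the rooftop as the service lift arrives there on crossing 7 is 3 — never all 4.
So no plan with fewer than 9 crossings exists, and this one achieves 9:
1. Technician goes to the rooftop with the grip-bot.
2. Technician goes back to the basement alone.
3. Technician goes to the rooftop with the sort-bot.
4. Technician goes back to the basement alone.
5. Technician goes to the rooftop with the weld-bot.
6. Technician goes back to the basement with the grip-bot.
7. Technician goes to the rooftop with the cut-bot.
8. Technician goes back to the basement alone.
9. Technician goes to the rooftop with the grip-bot.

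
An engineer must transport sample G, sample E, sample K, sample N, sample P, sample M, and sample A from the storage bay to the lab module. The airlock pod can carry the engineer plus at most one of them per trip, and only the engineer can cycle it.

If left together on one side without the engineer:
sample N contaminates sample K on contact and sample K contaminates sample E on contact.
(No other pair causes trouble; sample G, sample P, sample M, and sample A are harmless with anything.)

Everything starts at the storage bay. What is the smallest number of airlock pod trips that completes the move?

15

Counting alone: the engineer can take at most 1 across per trip to the lab module, so moving all 7 needs at least 7 loaded trips out, with a return between consecutive ones — at least 13 crossings.
The safety rule pushes this higher. Following every safe sequence of crossings, the most of the 7 that can be at the lab module as the airlock pod arrives there on crossing 13 is 6 — never all 7.
So no plan with fewer than 15 crossings exists, and this one achieves 15:
1. Engineer goes to the lab module with sample K.  [the storage bay: sample A, sample E, sample G, sample M, sample N, sample P | the lab module: sample K]
2. Engineer goes back to the storage bay alone.  [the storage bay: sample A, sample E, sample G, sample M, sample N, sample P | the lab module: sample K]
3. Engineer goes to the lab module with sample G.  [the storage bay: sample A, sample E, sample M, sample N, sample P | the lab module: sample G, sample K]
4. Engineer goes back to the storage bay alone.  [the storage bay: sample A, sample E, sample M, sample N, sample P | the lab module: sample G, sample K]
5. Engineer goes to the lab module with sample E.  [the storage bay: sample A, sample M, sample N, sample P | the lab module: sample E, sample G, sample K]
6. Engineer goes back to the storage bay with sample K.  [the storage bay: sample A, sample K, sample M, sample N, sample P | the lab module: sample E, sample G]
7. Engineer goes to the lab module with sample N.  [the storage bay: sample A, sample K, sample M, sample P | the lab module: sample E, sample G, sample N]
8. Engineer goes back to the storage bay alone.  [the storage bay: sample A, sample K, sample M, sample P | the lab module: sample E, sample G, sample N]
9. Engineer goes to the lab module with sample P.  [the storage bay: sample A, sample K, sample M | the lab module: sample E, sample G, sample N, sample P]
10. Engineer goes back to the storage bay alone.  [the storage bay: sample A, sample K, sample M | the lab module: sample E, sample G, sample N, sample P]
11. Engineer goes to the lab module with sample M.  [the storage bay: sample A, sample K | the lab module: sample E, sample G, sample M, sample N, sample P]
12. Engineer goes back to the storage bay alone.  [the storage bay: sample A, sample K | the lab module: sample E, sample G, sample M, sample N, sample P]
13. Engineer goes to the lab module with sample A.  [the storage bay: sample K | the lab module: sample A, sample E, sample G, sample M, sample N, sample P]
14. Engineer goes back to the storage bay alone.  [the storage bay: sample K | the lab module: sample A, sample E, sample G, sample M, sample N, sample P]
15. Engineer goes to the lab module with sample K.  [the storage bay: — | the lab module: sample A, sample E, sample G, sample K, sample M, sample N, sample P]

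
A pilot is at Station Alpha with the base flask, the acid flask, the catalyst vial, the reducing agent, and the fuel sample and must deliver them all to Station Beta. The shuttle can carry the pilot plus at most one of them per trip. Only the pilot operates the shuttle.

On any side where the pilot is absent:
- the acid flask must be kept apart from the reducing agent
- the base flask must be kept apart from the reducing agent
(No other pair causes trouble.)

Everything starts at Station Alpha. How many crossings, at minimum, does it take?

11

Counting alone: the pilot can take at most 1 across per trip to Station Beta, so moving all 5 needs at least 5 loaded trips out, with a return between consecutive ones — at least 9 crossings.
The safety rule pushes this higher. Following every safe sequence of crossings, the most of the 5 that can be at Station Beta as the shuttle arrives there on crossing 9 is 4 — never all 5.
So no plan with fewer than 11 crossings exists, and this one achieves 11:
1. Pilot goes to Station Beta with the reducing agent.
2. Pilot goes back to Station Alpha alone.
3. Pilot goes to Station Beta with the base flask.
4. Pilot goes back to Station Alpha with the reducing agent.
5. Pilot goes to Station Beta with the acid flask.
6. Pilot goes back to Station Alpha alone.
7. Pilot goes to Station Beta with the catalyst vial.
8. Pilot goes back to Station Alpha alone.
9. Pilot goes to Station Beta with the fuel sample.
10. Pilot goes back to Station Alpha alone.
11. Pilot goes to Station Beta with the reducing agent.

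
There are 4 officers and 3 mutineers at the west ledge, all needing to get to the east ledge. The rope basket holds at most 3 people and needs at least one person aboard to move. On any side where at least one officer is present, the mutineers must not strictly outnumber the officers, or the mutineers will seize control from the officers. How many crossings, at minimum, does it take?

5

Counting alone: each trip to the east ledge takes at most 3 across and each return brings at least 1 back, so after t trips out (and t−1 returns) at most 3t − (t−1) of the 7 are across; that first reaches 7 at t = 3, so at least 5 crossings are needed.
The plan below uses exactly 5 crossings, so it is optimal:
1. 3 mutineers → the east ledge.  (the west ledge: 4O 0M; the east ledge: 0O 3M)
2. 1 mutineer ← the west ledge.  (the west ledge: 4O 1M; the east ledge: 0O 2M)
3. 3 officers → the east ledge.  (the west ledge: 1O 1M; the east ledge: 3O 2M)
4. 1 officer ← the west ledge.  (the west ledge: 2O 1M; the east ledge: 2O 2M)
5. 2 officers and 1 mutineer → the east ledge.  (the west ledge: 0O 0M; the east ledge: 4O 3M)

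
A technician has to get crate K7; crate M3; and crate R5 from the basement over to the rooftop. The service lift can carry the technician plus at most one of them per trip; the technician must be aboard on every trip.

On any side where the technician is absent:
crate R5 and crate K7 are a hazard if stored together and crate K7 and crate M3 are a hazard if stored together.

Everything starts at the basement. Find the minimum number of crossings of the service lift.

7

Counting alone: the technician can take at most 1 across per trip to the rooftop, so moving all 3 needs at least 3 loaded trips out, with a return between consecutive ones — at least 5 crossings.
The safety rule pushes this higher. Following every safe sequence of crossings, the most of the 3 that can be at the rooftop as the service lift arrives there on crossing 5 is 2 — never all 3.
So no plan with fewer than 7 crossings exists, and this one achieves 7:
1. Technician goes to the rooftop with crate K7.
2. Technician goes back to the basement alone.
3. Technician goes to the rooftop with crate M3.
4. Technician goes back to the basement with crate K7.
5. Technician goes to the rooftop with crate R5.
6. Technician goes back to the basement alone.
7. Technician goes to the rooftop with crate K7.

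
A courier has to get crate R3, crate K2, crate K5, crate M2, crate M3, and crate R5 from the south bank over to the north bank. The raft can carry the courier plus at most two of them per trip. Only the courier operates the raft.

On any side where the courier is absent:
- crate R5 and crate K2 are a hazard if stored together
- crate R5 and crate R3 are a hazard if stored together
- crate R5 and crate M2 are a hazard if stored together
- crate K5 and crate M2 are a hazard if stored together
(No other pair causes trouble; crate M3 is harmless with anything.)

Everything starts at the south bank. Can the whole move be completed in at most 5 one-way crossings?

Counting alone: the courier can take at most 2 across per trip to the north bank, so moving all 6 needs at least 3 loaded trips out, with a return between consecutive ones — at least 5 crossings.
The safety rule pushes this higher. Following every safe sequence of crossings, the most of the 6 that can be at the north bank as the raft arrives there on crossing 5 is 5 — never all 6.
So the move cannot be finished within 5 crossings. (The shortest complete plan takes 7:)
1. Courier goes to the north bank with crate K5 and crate R5.  [the south bank: crate K2, crate M2, crate M3, crate R3 | the north bank: crate K5, crate R5]
2. Courier goes back to the south bank alone.  [the south bank: crate K2, crate M2, crate M3, crate R3 | the north bank: crate K5, crate R5]
3. Courier goes to the north bank with crate M3.  [the south bank: crate K2, crate M2, crate R3 | the north bank: crate K5, crate M3, crate R5]
4. Courier goes back to the south bank alone.  [the south bank: crate K2, crate M2, crate R3 | the north bank: crate K5, crate M3, crate R5]
5. Courier goes to the north bank with crate K2 and crate R3.  [the south bank: crate M2 | the north bank: crate K2, crate K5, crate M3, crate R3, crate R5]
6. Courier goes back to the south bank with crate R5.  [the south bank: crate M2, crate R5 | the north bank: crate K2, crate K5, crate M3, crate R3]
7. Courier goes to the north bank with crate M2 and crate R5.  [the south bank: — | the north bank: crate K2, crate K5, crate M2, crate M3, crate R3, crate R5]

No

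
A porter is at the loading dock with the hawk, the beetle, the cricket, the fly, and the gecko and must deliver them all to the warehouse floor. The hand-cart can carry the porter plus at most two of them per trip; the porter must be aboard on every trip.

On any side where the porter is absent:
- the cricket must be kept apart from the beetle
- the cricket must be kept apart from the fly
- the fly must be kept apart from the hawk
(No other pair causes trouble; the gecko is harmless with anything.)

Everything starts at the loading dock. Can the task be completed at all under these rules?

Yes

1. Porter goes to the warehouse floor with the cricket and the hawk.
2. Porter goes back to the loading dock alone.
3. Porter goes to the warehouse floor with the gecko.
4. Porter goes back to the loading dock alone.
5. Porter goes to the warehouse floor with the beetle and the fly.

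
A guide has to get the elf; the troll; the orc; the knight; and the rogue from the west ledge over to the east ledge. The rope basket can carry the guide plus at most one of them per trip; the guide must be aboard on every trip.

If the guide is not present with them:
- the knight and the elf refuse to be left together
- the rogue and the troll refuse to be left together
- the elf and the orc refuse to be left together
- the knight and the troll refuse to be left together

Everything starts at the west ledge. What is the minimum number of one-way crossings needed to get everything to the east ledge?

Whatever the first load, the items left behind include a forbidden pair without the guide. No opening move is safe, so no plan exists.

impossible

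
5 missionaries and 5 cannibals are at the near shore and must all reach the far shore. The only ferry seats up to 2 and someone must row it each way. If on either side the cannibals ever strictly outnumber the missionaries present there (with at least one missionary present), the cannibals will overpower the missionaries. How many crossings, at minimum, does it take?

Following every safe sequence of crossings from the start, the most of the 10 that can be at the far shore as the ferry arrives there on crossings 1, 3, 5, 7 is 2, 3, 4, 5 respectively; the best ever achieved is 5 of 10.
From crossing 9 on, no configuration arises that was not already reachable earlier: only 13 distinct safe configurations (who is on which side, and where the ferry is) can ever be reached, none of them has everyone across, and every continuation just revisits them. They are: 0 missionaries + 0 cannibals across (ferry back at the start); 0 missionaries + 1 cannibal across (ferry there); 0 missionaries + 1 cannibal across (ferry back at the start); 0 missionaries + 2 cannibals across (ferry there); 0 missionaries + 2 cannibals across (ferry back at the start); 0 missionaries + 3 cannibals across (ferry there); 0 missionaries + 3 cannibals across (ferry back at the start); 0 missionaries + 4 cannibals across (ferry there); 0 missionaries + 4 cannibals across (ferry back at the start); 0 missionaries + 5 cannibals across (ferry there); 1 missionary + 1 cannibal across (ferry there); 1 missionary + 1 cannibal across (ferry back at the start); 2 missionaries + 2 cannibals across (ferry there). So no valid plan exists.

impossible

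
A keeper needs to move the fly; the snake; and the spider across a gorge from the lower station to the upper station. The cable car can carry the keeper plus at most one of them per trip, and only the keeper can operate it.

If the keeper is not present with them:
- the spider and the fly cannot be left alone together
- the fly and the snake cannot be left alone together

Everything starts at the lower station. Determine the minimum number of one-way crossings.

7

Counting alone: the keeper can take at most 1 across per trip to the upper station, so moving all 3 needs at least 3 loaded trips out, with a return between consecutive ones — at least 5 crossings.
The safety rule pushes this higher. Following every safe sequence of crossings, the most of the 3 that can be at the upper station as the cable car arrives there on crossing 5 is 2 — never all 3.
So no plan with fewer than 7 crossings exists, and this one achieves 7:
1. Keeper goes to the upper station with the fly.  [the lower station: the snake, the spider | the upper station: the fly]
2. Keeper goes back to the lower station alone.  [the lower station: the snake, the spider | the upper station: the fly]
3. Keeper goes to the upper station with the snake.  [the lower station: the spider | the upper station: the fly, the snake]
4. Keeper goes back to the lower station with the fly.  [the lower station: the fly, the spider | the upper station: the snake]
5. Keeper goes to the upper station with the spider.  [the lower station: the fly | the upper station: the snake, the spider]
6. Keeper goes back to the lower station alone.  [the lower station: the fly | the upper station: the snake, the spider]
7. Keeper goes to the upper station with the fly.  [the lower station: — | the upper station: the fly, the snake, the spider]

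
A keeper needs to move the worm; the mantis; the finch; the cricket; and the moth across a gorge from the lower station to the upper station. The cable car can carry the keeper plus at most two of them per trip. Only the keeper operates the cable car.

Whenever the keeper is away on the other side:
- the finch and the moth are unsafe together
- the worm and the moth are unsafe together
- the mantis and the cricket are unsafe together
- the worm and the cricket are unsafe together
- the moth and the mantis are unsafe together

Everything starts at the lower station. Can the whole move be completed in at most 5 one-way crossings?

Counting alone: the keeper can take at most 2 across per trip to the upper station, so moving all 5 needs at least 3 loaded trips out, with a return between consecutive ones — at least 5 crossings.
The safety rule pushes this higher. Following every safe sequence of crossings, the most of the 5 that can be at the upper station as the cable car arrives there on crossing 5 is 4 — never all 5.
So the move cannot be finished within 5 crossings. (The shortest complete plan takes 7:)
1. Keeper goes to the upper station with the cricket and the moth.
2. Keeper goes back to the lower station alone.
3. Keeper goes to the upper station with the worm.
4. Keeper goes back to the lower station with the cricket and the moth.
5. Keeper goes to the upper station with the finch and the mantis.
6. Keeper goes back to the lower station alone.
7. Keeper goes to the upper station with the cricket and the moth.

No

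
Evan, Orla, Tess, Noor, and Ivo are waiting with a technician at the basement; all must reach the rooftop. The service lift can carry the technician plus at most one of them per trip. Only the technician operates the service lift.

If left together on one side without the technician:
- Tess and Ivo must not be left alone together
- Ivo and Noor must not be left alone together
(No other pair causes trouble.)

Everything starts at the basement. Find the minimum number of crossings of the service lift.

11

Counting alone: the technician can take at most 1 across per trip to the rooftop, so moving all 5 needs at least 5 loaded trips out, with a return between consecutive ones — at least 9 crossings.
The safety rule pushes this higher. Following every safe sequence of crossings, the most of the 5 that can be at the rooftop as the service lift arrives there on crossing 9 is 4 — never all 5.
So no plan with fewer than 11 crossings exists, and this one achieves 11:
1. Technician goes to the rooftop with Ivo.  [the basement: Evan, Noor, Orla, Tess | the rooftop: Ivo]
2. Technician goes back to the basement alone.  [the basement: Evan, Noor, Orla, Tess | the rooftop: Ivo]
3. Technician goes to the rooftop with Evan.  [the basement: Noor, Orla, Tess | the rooftop: Evan, Ivo]
4. Technician goes back to the basement alone.  [the basement: Noor, Orla, Tess | the rooftop: Evan, Ivo]
5. Technician goes to the rooftop with Orla.  [the basement: Noor, Tess | the rooftop: Evan, Ivo, Orla]
6. Technician goes back to the basement alone.  [the basement: Noor, Tess | the rooftop: Evan, Ivo, Orla]
7. Technician goes to the rooftop with Tess.  [the basement: Noor | the rooftop: Evan, Ivo, Orla, Tess]
8. Technician goes back to the basement with Ivo.  [the basement: Ivo, Noor | the rooftop: Evan, Orla, Tess]
9. Technician goes to the rooftop with Noor.  [the basement: Ivo | the rooftop: Evan, Noor, Orla, Tess]
10. Technician goes back to the basement alone.  [the basement: Ivo | the rooftop: Evan, Noor, Orla, Tess]
11. Technician goes to the rooftop with Ivo.  [the basement: — | the rooftop: Evan, Ivo, Noor, Orla, Tess]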